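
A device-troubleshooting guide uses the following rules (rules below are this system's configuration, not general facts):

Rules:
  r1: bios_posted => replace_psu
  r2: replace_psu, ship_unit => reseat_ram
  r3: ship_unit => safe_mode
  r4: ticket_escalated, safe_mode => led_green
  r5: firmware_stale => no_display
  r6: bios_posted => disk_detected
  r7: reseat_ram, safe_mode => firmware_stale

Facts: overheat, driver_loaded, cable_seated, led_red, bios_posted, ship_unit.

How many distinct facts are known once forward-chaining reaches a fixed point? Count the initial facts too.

12

Round 1: r1 [bios_posted => replace_psu]; r3 [ship_unit => safe_mode]; r6 [bios_posted => disk_detected]. Adds replace_psu, safe_mode, disk_detected.
Round 2: r2 [replace_psu, ship_unit => reseat_ram]. Adds reseat_ram.
Round 3: r7 [reseat_ram, safe_mode => firmware_stale]. Adds firmware_stale.
Round 4: r5 [firmware_stale => no_display]. Adds no_display.
Closure: {bios_posted, cable_seated, disk_detected, driver_loaded, firmware_stale, led_red, no_display, overheat, replace_psu, reseat_ram, safe_mode, ship_unit} — 12 facts.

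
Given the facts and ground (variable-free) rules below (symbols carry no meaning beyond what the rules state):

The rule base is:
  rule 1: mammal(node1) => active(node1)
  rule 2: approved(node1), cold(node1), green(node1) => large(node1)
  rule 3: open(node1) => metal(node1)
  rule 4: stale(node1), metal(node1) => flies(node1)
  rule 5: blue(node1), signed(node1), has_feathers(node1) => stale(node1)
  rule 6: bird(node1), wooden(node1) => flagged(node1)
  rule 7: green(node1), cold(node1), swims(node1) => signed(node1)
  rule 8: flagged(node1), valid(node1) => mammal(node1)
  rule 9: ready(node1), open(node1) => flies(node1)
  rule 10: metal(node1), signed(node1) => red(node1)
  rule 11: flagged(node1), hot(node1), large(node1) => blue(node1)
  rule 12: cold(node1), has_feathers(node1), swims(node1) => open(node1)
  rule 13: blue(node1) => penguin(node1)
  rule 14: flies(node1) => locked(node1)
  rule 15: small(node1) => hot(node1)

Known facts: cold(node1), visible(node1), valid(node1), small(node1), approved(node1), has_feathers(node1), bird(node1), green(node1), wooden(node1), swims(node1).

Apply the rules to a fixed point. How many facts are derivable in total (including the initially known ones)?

Round 1 — rule 2, rule 6, rule 7, rule 12, rule 15, derive large(node1), flagged(node1), signed(node1), open(node1), hot(node1).
Round 2 — rule 3, rule 8, rule 11, derive metal(node1), mammal(node1), blue(node1).
Round 3 — rule 1, rule 5, rule 10, rule 13, derive active(node1), stale(node1), red(node1), penguin(node1).
Round 4 — rule 4, derive flies(node1).
Round 5 — rule 14, derive locked(node1).
Closure: {active(node1), approved(node1), bird(node1), blue(node1), cold(node1), flagged(node1), flies(node1), green(node1), has_feathers(node1), hot(node1), large(node1), locked(node1), mammal(node1), metal(node1), open(node1), penguin(node1), red(node1), signed(node1), small(node1), stale(node1), swims(node1), valid(node1), visible(node1), wooden(node1)} — 24 facts.

24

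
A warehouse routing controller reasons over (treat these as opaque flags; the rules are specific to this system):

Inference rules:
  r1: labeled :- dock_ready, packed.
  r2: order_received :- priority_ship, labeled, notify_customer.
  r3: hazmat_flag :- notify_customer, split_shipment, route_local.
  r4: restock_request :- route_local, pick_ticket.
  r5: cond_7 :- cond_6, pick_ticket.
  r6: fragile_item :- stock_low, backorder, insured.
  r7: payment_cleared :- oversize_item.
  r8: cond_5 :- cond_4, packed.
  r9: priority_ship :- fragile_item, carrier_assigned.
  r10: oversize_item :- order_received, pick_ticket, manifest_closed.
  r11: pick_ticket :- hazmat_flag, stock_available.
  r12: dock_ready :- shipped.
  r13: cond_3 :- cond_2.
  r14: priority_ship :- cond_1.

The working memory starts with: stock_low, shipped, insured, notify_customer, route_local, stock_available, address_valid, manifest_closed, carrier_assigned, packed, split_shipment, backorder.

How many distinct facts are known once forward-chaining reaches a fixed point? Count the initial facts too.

[1] r3 [hazmat_flag :- notify_customer, split_shipment, route_local.]; r6 [fragile_item :- stock_low, backorder, insured.]; r12 [dock_ready :- shipped.]. ⇒ new: hazmat_flag, fragile_item, dock_ready.
[2] r1 [labeled :- dock_ready, packed.]; r9 [priority_ship :- fragile_item, carrier_assigned.]; r11 [pick_ticket :- hazmat_flag, stock_available.]. ⇒ new: labeled, priority_ship, pick_ticket.
[3] r2 [order_received :- priority_ship, labeled, notify_customer.]; r4 [restock_request :- route_local, pick_ticket.]. ⇒ new: order_received, restock_request.
[4] r10 [oversize_item :- order_received, pick_ticket, manifest_closed.]. ⇒ new: oversize_item.
[5] r7 [payment_cleared :- oversize_item.]. ⇒ new: payment_cleared.
Closure: {address_valid, backorder, carrier_assigned, dock_ready, fragile_item, hazmat_flag, insured, labeled, manifest_closed, notify_customer, order_received, oversize_item, packed, payment_cleared, pick_ticket, priority_ship, restock_request, route_local, shipped, split_shipment, stock_available, stock_low} — 22 facts.

22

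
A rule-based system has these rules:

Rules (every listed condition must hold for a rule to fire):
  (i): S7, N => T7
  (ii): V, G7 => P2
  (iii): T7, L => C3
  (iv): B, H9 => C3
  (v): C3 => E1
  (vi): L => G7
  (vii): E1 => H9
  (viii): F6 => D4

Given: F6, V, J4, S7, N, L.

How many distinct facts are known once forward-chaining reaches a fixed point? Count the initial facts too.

13

Round 1: (i) [S7, N => T7]; (vi) [L => G7]; (viii) [F6 => D4]. Adds T7, G7, D4.
Round 2: (ii) [V, G7 => P2]; (iii) [T7, L => C3]. Adds P2, C3.
Round 3: (v) [C3 => E1]. Adds E1.
Round 4: (vii) [E1 => H9]. Adds H9.
Closure: {C3, D4, E1, F6, G7, H9, J4, L, N, P2, S7, T7, V} — 13 facts.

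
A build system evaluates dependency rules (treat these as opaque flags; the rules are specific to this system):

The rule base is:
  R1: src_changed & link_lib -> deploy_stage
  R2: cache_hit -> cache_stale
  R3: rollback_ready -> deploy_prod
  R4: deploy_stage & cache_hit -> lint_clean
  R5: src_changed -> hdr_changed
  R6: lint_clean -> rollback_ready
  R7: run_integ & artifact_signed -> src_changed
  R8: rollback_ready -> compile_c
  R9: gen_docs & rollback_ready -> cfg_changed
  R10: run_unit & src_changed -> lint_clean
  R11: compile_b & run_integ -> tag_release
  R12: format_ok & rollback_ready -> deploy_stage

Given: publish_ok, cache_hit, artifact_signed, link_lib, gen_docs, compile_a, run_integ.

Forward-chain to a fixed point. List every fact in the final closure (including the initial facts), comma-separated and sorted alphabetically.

[1] R2 [cache_hit -> cache_stale]; R7 [run_integ & artifact_signed -> src_changed]. ⇒ new: cache_stale, src_changed.
[2] R1 [src_changed & link_lib -> deploy_stage]; R5 [src_changed -> hdr_changed]. ⇒ new: deploy_stage, hdr_changed.
[3] R4 [deploy_stage & cache_hit -> lint_clean]. ⇒ new: lint_clean.
[4] R6 [lint_clean -> rollback_ready]. ⇒ new: rollback_ready.
[5] R3 [rollback_ready -> deploy_prod]; R8 [rollback_ready -> compile_c]; R9 [gen_docs & rollback_ready -> cfg_changed]. ⇒ new: deploy_prod, compile_c, cfg_changed.

artifact_signed, cache_hit, cache_stale, cfg_changed, compile_a, compile_c, deploy_prod, deploy_stage, gen_docs, hdr_changed, link_lib, lint_clean, publish_ok, rollback_ready, run_integ, src_changed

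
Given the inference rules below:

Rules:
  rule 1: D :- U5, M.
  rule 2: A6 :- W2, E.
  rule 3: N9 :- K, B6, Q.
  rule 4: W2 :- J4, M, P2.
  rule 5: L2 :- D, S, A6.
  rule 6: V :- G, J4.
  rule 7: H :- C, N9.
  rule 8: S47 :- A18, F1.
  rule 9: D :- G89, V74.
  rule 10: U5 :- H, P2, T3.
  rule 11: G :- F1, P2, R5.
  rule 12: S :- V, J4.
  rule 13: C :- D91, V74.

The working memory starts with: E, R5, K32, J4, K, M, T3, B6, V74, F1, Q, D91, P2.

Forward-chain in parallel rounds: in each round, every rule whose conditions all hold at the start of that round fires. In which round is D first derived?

4

Round 1: rule 3 [N9 :- K, B6, Q.]; rule 4 [W2 :- J4, M, P2.]; rule 11 [G :- F1, P2, R5.]; rule 13 [C :- D91, V74.]. New: N9, W2, G, C.
Round 2: rule 2 [A6 :- W2, E.]; rule 6 [V :- G, J4.]; rule 7 [H :- C, N9.]. New: A6, V, H.
Round 3: rule 10 [U5 :- H, P2, T3.]; rule 12 [S :- V, J4.]. New: U5, S.
Round 4: rule 1 [D :- U5, M.]. New: D.
D first appears in round 4.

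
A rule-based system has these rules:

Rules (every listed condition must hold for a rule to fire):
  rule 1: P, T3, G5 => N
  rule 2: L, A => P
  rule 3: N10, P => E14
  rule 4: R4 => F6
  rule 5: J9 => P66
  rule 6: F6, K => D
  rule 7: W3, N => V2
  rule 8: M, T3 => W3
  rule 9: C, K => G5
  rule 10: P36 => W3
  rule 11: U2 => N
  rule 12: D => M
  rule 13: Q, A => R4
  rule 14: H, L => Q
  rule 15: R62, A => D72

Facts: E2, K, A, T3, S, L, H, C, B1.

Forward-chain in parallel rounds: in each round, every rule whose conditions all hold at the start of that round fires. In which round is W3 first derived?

Round 1: rule 2 [L, A => P]; rule 9 [C, K => G5]; rule 14 [H, L => Q]. Adds P, G5, Q.
Round 2: rule 1 [P, T3, G5 => N]; rule 13 [Q, A => R4]. Adds N, R4.
Round 3: rule 4 [R4 => F6]. Adds F6.
Round 4: rule 6 [F6, K => D]. Adds D.
Round 5: rule 12 [D => M]. Adds M.
Round 6: rule 8 [M, T3 => W3]. Adds W3.
W3 first appears in round 6.

6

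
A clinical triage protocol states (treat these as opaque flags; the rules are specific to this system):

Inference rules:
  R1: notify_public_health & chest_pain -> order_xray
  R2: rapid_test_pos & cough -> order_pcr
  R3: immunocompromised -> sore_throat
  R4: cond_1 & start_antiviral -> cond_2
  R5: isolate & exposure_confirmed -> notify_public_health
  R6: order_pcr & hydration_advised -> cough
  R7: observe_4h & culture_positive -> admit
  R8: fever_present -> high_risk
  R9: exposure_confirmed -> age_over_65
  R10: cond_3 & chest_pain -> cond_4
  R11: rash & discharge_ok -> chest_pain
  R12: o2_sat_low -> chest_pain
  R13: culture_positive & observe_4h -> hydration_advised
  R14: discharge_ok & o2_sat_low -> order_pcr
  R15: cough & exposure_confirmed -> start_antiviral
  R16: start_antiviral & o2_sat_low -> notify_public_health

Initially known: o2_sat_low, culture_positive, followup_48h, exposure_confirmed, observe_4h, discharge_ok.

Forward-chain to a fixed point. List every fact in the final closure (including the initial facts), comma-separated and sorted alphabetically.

admit, age_over_65, chest_pain, cough, culture_positive, discharge_ok, exposure_confirmed, followup_48h, hydration_advised, notify_public_health, o2_sat_low, observe_4h, order_pcr, order_xray, start_antiviral

Round 1: R7 [observe_4h & culture_positive -> admit]; R9 [exposure_confirmed -> age_over_65]; R12 [o2_sat_low -> chest_pain]; R13 [culture_positive & observe_4h -> hydration_advised]; R14 [discharge_ok & o2_sat_low -> order_pcr]. Adds admit, age_over_65, chest_pain, hydration_advised, order_pcr.
Round 2: R6 [order_pcr & hydration_advised -> cough]. Adds cough.
Round 3: R15 [cough & exposure_confirmed -> start_antiviral]. Adds start_antiviral.
Round 4: R16 [start_antiviral & o2_sat_low -> notify_public_health]. Adds notify_public_health.
Round 5: R1 [notify_public_health & chest_pain -> order_xray]. Adds order_xray.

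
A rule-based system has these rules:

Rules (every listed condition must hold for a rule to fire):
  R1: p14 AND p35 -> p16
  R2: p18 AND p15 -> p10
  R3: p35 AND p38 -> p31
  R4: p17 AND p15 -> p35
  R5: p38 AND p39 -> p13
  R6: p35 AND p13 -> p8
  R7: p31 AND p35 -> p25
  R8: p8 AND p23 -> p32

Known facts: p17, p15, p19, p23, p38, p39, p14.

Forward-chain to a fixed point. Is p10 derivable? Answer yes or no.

no

Round 1 fires R4, R5, giving p35, p13.
Round 2 fires R1, R3, R6, giving p16, p31, p8.
Round 3 fires R7, R8, giving p25, p32.
Fixed point reached. p10 is concluded only by R2; R2 needs p18 (never derived).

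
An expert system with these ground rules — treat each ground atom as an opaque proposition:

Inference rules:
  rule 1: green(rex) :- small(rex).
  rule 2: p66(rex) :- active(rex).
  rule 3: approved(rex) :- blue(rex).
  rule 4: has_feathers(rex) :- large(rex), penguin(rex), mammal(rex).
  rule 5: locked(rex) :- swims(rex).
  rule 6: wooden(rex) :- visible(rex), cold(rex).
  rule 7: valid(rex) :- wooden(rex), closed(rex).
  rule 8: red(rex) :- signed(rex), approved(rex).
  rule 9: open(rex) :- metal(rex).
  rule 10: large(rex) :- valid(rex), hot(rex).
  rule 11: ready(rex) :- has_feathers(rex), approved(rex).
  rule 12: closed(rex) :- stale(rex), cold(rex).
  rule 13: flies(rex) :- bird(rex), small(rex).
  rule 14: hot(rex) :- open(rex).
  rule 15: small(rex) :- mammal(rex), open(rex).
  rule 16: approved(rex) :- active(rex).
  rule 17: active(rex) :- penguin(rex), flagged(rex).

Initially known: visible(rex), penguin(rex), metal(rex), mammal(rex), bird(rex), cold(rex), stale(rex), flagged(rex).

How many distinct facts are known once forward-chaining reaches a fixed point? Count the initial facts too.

22

[1] rule 6 [wooden(rex) :- visible(rex), cold(rex).]; rule 9 [open(rex) :- metal(rex).]; rule 12 [closed(rex) :- stale(rex), cold(rex).]; rule 17 [active(rex) :- penguin(rex), flagged(rex).]. ⇒ new: wooden(rex), open(rex), closed(rex), active(rex).
[2] rule 2 [p66(rex) :- active(rex).]; rule 7 [valid(rex) :- wooden(rex), closed(rex).]; rule 14 [hot(rex) :- open(rex).]; rule 15 [small(rex) :- mammal(rex), open(rex).]; rule 16 [approved(rex) :- active(rex).]. ⇒ new: p66(rex), valid(rex), hot(rex), small(rex), approved(rex).
[3] rule 1 [green(rex) :- small(rex).]; rule 10 [large(rex) :- valid(rex), hot(rex).]; rule 13 [flies(rex) :- bird(rex), small(rex).]. ⇒ new: green(rex), large(rex), flies(rex).
[4] rule 4 [has_feathers(rex) :- large(rex), penguin(rex), mammal(rex).]. ⇒ new: has_feathers(rex).
[5] rule 11 [ready(rex) :- has_feathers(rex), approved(rex).]. ⇒ new: ready(rex).
Closure: {active(rex), approved(rex), bird(rex), closed(rex), cold(rex), flagged(rex), flies(rex), green(rex), has_feathers(rex), hot(rex), large(rex), mammal(rex), metal(rex), open(rex), p66(rex), penguin(rex), ready(rex), small(rex), stale(rex), valid(rex), visible(rex), wooden(rex)} — 22 facts.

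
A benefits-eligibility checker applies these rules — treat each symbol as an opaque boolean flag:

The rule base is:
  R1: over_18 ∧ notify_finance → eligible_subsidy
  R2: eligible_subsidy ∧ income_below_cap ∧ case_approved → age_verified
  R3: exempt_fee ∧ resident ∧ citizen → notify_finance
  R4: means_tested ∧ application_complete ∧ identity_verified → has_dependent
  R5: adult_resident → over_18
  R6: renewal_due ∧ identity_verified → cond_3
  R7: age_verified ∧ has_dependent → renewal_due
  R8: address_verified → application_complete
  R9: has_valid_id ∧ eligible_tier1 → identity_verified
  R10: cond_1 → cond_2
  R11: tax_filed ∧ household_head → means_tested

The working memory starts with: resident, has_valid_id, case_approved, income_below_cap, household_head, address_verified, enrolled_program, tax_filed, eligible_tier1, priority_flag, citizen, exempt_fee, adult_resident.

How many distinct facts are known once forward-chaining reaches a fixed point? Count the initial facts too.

Round 1: R3 [exempt_fee ∧ resident ∧ citizen → notify_finance]; R5 [adult_resident → over_18]; R8 [address_verified → application_complete]; R9 [has_valid_id ∧ eligible_tier1 → identity_verified]; R11 [tax_filed ∧ household_head → means_tested]. Adds notify_finance, over_18, application_complete, identity_verified, means_tested.
Round 2: R1 [over_18 ∧ notify_finance → eligible_subsidy]; R4 [means_tested ∧ application_complete ∧ identity_verified → has_dependent]. Adds eligible_subsidy, has_dependent.
Round 3: R2 [eligible_subsidy ∧ income_below_cap ∧ case_approved → age_verified]. Adds age_verified.
Round 4: R7 [age_verified ∧ has_dependent → renewal_due]. Adds renewal_due.
Round 5: R6 [renewal_due ∧ identity_verified → cond_3]. Adds cond_3.
Closure: {address_verified, adult_resident, age_verified, application_complete, case_approved, citizen, cond_3, eligible_subsidy, eligible_tier1, enrolled_program, exempt_fee, has_dependent, has_valid_id, household_head, identity_verified, income_below_cap, means_tested, notify_finance, over_18, priority_flag, renewal_due, resident, tax_filed} — 23 facts.

23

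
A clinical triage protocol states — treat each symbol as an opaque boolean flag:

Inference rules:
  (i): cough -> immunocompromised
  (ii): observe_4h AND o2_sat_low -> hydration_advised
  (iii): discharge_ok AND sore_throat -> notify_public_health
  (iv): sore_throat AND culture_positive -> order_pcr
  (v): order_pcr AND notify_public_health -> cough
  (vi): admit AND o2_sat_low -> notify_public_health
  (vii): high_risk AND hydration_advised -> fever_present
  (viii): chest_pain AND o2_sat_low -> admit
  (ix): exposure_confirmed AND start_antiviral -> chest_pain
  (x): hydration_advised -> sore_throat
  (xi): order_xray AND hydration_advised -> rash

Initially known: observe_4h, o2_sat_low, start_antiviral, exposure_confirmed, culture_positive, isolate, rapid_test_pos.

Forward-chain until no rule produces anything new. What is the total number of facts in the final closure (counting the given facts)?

Round 1 — (ii), (ix), derive hydration_advised, chest_pain.
Round 2 — (viii), (x), derive admit, sore_throat.
Round 3 — (iv), (vi), derive order_pcr, notify_public_health.
Round 4 — (v), derive cough.
Round 5 — (i), derive immunocompromised.
Closure: {admit, chest_pain, cough, culture_positive, exposure_confirmed, hydration_advised, immunocompromised, isolate, notify_public_health, o2_sat_low, observe_4h, order_pcr, rapid_test_pos, sore_throat, start_antiviral} — 15 facts.

15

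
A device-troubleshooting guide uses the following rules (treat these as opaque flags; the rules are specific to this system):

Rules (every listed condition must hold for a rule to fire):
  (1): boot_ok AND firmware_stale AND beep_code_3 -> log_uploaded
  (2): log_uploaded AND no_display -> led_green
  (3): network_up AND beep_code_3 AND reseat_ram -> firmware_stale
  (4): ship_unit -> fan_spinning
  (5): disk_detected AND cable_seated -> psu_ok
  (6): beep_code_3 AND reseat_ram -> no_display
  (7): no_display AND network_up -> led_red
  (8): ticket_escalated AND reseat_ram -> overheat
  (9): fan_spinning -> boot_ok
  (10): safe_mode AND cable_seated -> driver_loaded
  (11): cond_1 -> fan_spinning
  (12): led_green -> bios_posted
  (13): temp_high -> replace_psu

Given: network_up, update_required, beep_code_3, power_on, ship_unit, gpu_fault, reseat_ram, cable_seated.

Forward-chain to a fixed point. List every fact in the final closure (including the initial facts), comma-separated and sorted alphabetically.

Round 1 fires (3), (4), (6), giving firmware_stale, fan_spinning, no_display.
Round 2 fires (7), (9), giving led_red, boot_ok.
Round 3 fires (1), giving log_uploaded.
Round 4 fires (2), giving led_green.
Round 5 fires (12), giving bios_posted.

beep_code_3, bios_posted, boot_ok, cable_seated, fan_spinning, firmware_stale, gpu_fault, led_green, led_red, log_uploaded, network_up, no_display, power_on, reseat_ram, ship_unit, update_required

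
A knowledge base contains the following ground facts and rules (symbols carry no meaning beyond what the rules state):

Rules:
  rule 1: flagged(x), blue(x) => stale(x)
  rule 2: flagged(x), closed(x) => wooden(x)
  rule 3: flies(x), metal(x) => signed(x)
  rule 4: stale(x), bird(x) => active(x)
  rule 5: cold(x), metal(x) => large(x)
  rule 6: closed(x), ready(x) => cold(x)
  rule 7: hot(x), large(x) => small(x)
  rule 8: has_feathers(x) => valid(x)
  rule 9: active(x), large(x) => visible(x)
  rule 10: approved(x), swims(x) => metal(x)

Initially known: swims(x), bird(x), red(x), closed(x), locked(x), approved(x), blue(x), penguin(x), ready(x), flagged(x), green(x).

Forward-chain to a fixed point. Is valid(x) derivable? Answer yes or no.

Round 1 fires rule 1, rule 2, rule 6, rule 10, giving stale(x), wooden(x), cold(x), metal(x).
Round 2 fires rule 4, rule 5, giving active(x), large(x).
Round 3 fires rule 9, giving visible(x).
Fixed point reached. valid(x) is concluded only by rule 8; rule 8 needs has_feathers(x) (never derived).

no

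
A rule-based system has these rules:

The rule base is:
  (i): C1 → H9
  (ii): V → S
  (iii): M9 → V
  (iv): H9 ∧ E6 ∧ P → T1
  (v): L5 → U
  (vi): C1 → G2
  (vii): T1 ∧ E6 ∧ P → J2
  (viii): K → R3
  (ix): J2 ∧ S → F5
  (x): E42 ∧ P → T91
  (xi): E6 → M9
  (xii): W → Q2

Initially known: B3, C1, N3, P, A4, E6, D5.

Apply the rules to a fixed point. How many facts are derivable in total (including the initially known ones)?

15

Round 1: (i) [C1 → H9]; (vi) [C1 → G2]; (xi) [E6 → M9]. New: H9, G2, M9.
Round 2: (iii) [M9 → V]; (iv) [H9 ∧ E6 ∧ P → T1]. New: V, T1.
Round 3: (ii) [V → S]; (vii) [T1 ∧ E6 ∧ P → J2]. New: S, J2.
Round 4: (ix) [J2 ∧ S → F5]. New: F5.
Closure: {A4, B3, C1, D5, E6, F5, G2, H9, J2, M9, N3, P, S, T1, V} — 15 facts.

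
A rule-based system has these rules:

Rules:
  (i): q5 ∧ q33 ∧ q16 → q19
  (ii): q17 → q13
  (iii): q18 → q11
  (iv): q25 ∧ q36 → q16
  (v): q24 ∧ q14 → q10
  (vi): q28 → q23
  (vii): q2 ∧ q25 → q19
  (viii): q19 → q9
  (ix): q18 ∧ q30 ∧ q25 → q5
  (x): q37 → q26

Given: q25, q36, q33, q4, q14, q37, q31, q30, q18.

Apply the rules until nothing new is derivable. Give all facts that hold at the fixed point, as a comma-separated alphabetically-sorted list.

q11, q14, q16, q18, q19, q25, q26, q30, q31, q33, q36, q37, q4, q5, q9

Round 1 — (iii), (iv), (ix), (x), derive q11, q16, q5, q26.
Round 2 — (i), derive q19.
Round 3 — (viii), derive q9.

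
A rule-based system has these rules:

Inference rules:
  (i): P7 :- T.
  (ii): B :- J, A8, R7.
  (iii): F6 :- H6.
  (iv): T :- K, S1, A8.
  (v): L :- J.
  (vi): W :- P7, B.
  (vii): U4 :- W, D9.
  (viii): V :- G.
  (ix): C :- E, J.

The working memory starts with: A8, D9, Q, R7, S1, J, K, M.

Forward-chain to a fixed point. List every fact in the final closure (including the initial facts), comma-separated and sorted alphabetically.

Round 1 — (ii), (iv), (v), derive B, T, L.
Round 2 — (i), derive P7.
Round 3 — (vi), derive W.
Round 4 — (vii), derive U4.

A8, B, D9, J, K, L, M, P7, Q, R7, S1, T, U4, W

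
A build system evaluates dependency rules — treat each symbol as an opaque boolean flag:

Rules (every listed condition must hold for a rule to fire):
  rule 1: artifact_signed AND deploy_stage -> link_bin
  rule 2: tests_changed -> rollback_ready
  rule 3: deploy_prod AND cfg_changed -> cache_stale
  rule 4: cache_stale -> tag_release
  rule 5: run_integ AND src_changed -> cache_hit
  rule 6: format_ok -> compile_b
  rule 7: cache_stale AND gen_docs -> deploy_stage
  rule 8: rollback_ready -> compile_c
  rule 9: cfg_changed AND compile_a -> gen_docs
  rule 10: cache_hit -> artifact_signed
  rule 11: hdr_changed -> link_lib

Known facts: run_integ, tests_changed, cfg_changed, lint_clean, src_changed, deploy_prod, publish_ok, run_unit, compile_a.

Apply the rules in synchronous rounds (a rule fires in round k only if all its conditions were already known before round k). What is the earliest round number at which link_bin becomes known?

Round 1: rule 2 [tests_changed -> rollback_ready]; rule 3 [deploy_prod AND cfg_changed -> cache_stale]; rule 5 [run_integ AND src_changed -> cache_hit]; rule 9 [cfg_changed AND compile_a -> gen_docs]. Adds rollback_ready, cache_stale, cache_hit, gen_docs.
Round 2: rule 4 [cache_stale -> tag_release]; rule 7 [cache_stale AND gen_docs -> deploy_stage]; rule 8 [rollback_ready -> compile_c]; rule 10 [cache_hit -> artifact_signed]. Adds tag_release, deploy_stage, compile_c, artifact_signed.
Round 3: rule 1 [artifact_signed AND deploy_stage -> link_bin]. Adds link_bin.
link_bin first appears in round 3.

3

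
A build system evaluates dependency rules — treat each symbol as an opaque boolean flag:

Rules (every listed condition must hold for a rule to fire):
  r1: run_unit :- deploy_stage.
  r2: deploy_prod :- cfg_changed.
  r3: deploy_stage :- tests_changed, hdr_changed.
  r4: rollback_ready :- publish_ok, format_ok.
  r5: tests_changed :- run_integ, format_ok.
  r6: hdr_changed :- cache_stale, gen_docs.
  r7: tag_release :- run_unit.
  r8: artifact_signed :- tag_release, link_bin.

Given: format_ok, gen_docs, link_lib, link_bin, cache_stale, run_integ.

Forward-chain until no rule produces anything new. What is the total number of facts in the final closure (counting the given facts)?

Round 1: r5 [tests_changed :- run_integ, format_ok.]; r6 [hdr_changed :- cache_stale, gen_docs.]. New: tests_changed, hdr_changed.
Round 2: r3 [deploy_stage :- tests_changed, hdr_changed.]. New: deploy_stage.
Round 3: r1 [run_unit :- deploy_stage.]. New: run_unit.
Round 4: r7 [tag_release :- run_unit.]. New: tag_release.
Round 5: r8 [artifact_signed :- tag_release, link_bin.]. New: artifact_signed.
Closure: {artifact_signed, cache_stale, deploy_stage, format_ok, gen_docs, hdr_changed, link_bin, link_lib, run_integ, run_unit, tag_release, tests_changed} — 12 facts.

12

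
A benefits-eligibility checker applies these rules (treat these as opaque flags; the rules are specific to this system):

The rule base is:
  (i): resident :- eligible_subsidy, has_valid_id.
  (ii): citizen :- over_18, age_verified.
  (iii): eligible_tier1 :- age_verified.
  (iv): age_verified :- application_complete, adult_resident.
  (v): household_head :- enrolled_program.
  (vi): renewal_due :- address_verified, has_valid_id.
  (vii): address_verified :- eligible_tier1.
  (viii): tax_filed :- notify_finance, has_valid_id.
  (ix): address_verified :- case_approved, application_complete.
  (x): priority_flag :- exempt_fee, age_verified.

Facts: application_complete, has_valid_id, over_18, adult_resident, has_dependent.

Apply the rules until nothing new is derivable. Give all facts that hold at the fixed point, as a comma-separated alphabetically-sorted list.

Round 1 — (iv), derive age_verified.
Round 2 — (ii), (iii), derive citizen, eligible_tier1.
Round 3 — (vii), derive address_verified.
Round 4 — (vi), derive renewal_due.

address_verified, adult_resident, age_verified, application_complete, citizen, eligible_tier1, has_dependent, has_valid_id, over_18, renewal_due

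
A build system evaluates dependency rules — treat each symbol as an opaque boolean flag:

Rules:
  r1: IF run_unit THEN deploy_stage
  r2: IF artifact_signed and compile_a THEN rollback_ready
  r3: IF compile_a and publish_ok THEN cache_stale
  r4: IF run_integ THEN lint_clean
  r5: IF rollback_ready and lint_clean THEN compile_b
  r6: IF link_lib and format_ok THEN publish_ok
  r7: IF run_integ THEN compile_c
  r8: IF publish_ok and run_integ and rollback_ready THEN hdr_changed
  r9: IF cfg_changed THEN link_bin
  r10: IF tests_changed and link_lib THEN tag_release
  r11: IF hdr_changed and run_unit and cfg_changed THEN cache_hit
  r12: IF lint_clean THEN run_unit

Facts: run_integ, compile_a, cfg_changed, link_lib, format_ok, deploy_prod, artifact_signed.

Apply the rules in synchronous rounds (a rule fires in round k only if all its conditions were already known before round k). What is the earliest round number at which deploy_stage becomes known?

3

Round 1 fires r2, r4, r6, r7, r9, giving rollback_ready, lint_clean, publish_ok, compile_c, link_bin.
Round 2 fires r3, r5, r8, r12, giving cache_stale, compile_b, hdr_changed, run_unit.
Round 3 fires r1, r11, giving deploy_stage, cache_hit.
deploy_stage first appears in round 3.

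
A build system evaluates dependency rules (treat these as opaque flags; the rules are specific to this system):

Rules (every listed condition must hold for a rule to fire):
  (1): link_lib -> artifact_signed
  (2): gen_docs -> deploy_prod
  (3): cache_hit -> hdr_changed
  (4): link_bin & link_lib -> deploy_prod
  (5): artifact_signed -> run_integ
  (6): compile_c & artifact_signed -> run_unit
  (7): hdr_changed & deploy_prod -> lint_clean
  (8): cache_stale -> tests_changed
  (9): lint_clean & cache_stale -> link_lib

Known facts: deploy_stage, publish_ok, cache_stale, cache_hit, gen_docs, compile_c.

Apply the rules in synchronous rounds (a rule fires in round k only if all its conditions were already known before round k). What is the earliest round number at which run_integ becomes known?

5

Round 1 fires (2), (3), (8), giving deploy_prod, hdr_changed, tests_changed.
Round 2 fires (7), giving lint_clean.
Round 3 fires (9), giving link_lib.
Round 4 fires (1), giving artifact_signed.
Round 5 fires (5), (6), giving run_integ, run_unit.
run_integ first appears in round 5.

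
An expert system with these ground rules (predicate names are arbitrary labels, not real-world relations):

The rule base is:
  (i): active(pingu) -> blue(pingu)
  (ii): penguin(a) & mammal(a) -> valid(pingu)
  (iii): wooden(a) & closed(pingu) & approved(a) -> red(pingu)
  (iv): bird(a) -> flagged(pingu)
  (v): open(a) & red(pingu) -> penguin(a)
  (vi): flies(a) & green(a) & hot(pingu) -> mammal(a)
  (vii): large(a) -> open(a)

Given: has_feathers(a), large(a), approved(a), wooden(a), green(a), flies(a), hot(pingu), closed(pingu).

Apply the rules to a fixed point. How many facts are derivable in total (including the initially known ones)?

13

Round 1: (iii) [wooden(a) & closed(pingu) & approved(a) -> red(pingu)]; (vi) [flies(a) & green(a) & hot(pingu) -> mammal(a)]; (vii) [large(a) -> open(a)]. New: red(pingu), mammal(a), open(a).
Round 2: (v) [open(a) & red(pingu) -> penguin(a)]. New: penguin(a).
Round 3: (ii) [penguin(a) & mammal(a) -> valid(pingu)]. New: valid(pingu).
Closure: {approved(a), closed(pingu), flies(a), green(a), has_feathers(a), hot(pingu), large(a), mammal(a), open(a), penguin(a), red(pingu), valid(pingu), wooden(a)} — 13 facts.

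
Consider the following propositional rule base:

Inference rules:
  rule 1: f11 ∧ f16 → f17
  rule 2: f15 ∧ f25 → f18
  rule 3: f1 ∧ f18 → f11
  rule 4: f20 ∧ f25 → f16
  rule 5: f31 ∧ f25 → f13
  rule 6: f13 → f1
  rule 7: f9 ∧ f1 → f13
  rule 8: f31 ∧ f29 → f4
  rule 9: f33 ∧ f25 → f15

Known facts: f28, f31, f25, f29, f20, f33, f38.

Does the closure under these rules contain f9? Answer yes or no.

no

Round 1: rule 4 [f20 ∧ f25 → f16]; rule 5 [f31 ∧ f25 → f13]; rule 8 [f31 ∧ f29 → f4]; rule 9 [f33 ∧ f25 → f15]. New: f16, f13, f4, f15.
Round 2: rule 2 [f15 ∧ f25 → f18]; rule 6 [f13 → f1]. New: f18, f1.
Round 3: rule 3 [f1 ∧ f18 → f11]. New: f11.
Round 4: rule 1 [f11 ∧ f16 → f17]. New: f17.
Fixed point reached. No rule has f9 as a consequent, and it is not given.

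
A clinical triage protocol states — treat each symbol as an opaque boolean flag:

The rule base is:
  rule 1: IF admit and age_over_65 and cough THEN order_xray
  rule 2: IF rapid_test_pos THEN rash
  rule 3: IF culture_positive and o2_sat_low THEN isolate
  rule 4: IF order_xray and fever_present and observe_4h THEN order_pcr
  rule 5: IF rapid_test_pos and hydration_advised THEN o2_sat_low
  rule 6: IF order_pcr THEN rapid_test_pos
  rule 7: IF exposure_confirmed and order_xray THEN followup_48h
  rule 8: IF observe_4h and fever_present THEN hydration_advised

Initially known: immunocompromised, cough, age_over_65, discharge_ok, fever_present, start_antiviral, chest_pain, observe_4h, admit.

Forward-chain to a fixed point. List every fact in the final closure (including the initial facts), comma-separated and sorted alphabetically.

Round 1 fires rule 1, rule 8, giving order_xray, hydration_advised.
Round 2 fires rule 4, giving order_pcr.
Round 3 fires rule 6, giving rapid_test_pos.
Round 4 fires rule 2, rule 5, giving rash, o2_sat_low.

admit, age_over_65, chest_pain, cough, discharge_ok, fever_present, hydration_advised, immunocompromised, o2_sat_low, observe_4h, order_pcr, order_xray, rapid_test_pos, rash, start_antiviral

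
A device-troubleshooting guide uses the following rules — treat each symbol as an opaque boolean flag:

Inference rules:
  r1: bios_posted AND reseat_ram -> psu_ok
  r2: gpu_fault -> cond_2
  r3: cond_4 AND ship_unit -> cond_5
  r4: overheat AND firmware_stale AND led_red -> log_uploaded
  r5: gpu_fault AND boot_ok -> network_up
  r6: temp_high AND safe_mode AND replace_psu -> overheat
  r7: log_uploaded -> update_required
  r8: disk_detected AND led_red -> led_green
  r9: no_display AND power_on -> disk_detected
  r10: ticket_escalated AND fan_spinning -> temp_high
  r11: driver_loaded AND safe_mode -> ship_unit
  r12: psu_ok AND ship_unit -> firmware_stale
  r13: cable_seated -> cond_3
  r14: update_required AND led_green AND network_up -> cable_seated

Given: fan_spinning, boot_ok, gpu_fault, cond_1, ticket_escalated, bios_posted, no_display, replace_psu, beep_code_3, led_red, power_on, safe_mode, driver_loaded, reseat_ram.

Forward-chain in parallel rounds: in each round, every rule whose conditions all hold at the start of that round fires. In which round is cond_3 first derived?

Round 1 fires r1, r2, r5, r9, r10, r11, giving psu_ok, cond_2, network_up, disk_detected, temp_high, ship_unit.
Round 2 fires r6, r8, r12, giving overheat, led_green, firmware_stale.
Round 3 fires r4, giving log_uploaded.
Round 4 fires r7, giving update_required.
Round 5 fires r14, giving cable_seated.
Round 6 fires r13, giving cond_3.
cond_3 first appears in round 6.

6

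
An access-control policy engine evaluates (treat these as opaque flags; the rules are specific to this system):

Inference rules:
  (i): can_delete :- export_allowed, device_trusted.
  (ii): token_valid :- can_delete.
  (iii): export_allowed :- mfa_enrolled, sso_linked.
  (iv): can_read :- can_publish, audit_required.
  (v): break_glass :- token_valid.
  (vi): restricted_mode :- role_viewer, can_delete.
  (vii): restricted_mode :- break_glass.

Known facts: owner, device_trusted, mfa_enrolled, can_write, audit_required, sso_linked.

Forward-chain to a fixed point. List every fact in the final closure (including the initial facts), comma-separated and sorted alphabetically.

audit_required, break_glass, can_delete, can_write, device_trusted, export_allowed, mfa_enrolled, owner, restricted_mode, sso_linked, token_valid

Round 1: (iii) [export_allowed :- mfa_enrolled, sso_linked.]. New: export_allowed.
Round 2: (i) [can_delete :- export_allowed, device_trusted.]. New: can_delete.
Round 3: (ii) [token_valid :- can_delete.]. New: token_valid.
Round 4: (v) [break_glass :- token_valid.]. New: break_glass.
Round 5: (vii) [restricted_mode :- break_glass.]. New: restricted_mode.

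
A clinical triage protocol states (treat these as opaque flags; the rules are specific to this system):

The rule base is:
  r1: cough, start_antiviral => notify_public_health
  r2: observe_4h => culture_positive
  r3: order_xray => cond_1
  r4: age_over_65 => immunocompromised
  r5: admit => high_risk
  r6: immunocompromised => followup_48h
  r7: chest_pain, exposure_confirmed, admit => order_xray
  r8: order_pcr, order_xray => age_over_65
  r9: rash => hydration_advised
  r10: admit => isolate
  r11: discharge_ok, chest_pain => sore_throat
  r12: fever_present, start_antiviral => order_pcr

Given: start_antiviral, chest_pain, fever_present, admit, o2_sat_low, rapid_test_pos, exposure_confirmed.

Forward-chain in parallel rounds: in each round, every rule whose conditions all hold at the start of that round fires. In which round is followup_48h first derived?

4

Round 1: r5 [admit => high_risk]; r7 [chest_pain, exposure_confirmed, admit => order_xray]; r10 [admit => isolate]; r12 [fever_present, start_antiviral => order_pcr]. Adds high_risk, order_xray, isolate, order_pcr.
Round 2: r3 [order_xray => cond_1]; r8 [order_pcr, order_xray => age_over_65]. Adds cond_1, age_over_65.
Round 3: r4 [age_over_65 => immunocompromised]. Adds immunocompromised.
Round 4: r6 [immunocompromised => followup_48h]. Adds followup_48h.
followup_48h first appears in round 4.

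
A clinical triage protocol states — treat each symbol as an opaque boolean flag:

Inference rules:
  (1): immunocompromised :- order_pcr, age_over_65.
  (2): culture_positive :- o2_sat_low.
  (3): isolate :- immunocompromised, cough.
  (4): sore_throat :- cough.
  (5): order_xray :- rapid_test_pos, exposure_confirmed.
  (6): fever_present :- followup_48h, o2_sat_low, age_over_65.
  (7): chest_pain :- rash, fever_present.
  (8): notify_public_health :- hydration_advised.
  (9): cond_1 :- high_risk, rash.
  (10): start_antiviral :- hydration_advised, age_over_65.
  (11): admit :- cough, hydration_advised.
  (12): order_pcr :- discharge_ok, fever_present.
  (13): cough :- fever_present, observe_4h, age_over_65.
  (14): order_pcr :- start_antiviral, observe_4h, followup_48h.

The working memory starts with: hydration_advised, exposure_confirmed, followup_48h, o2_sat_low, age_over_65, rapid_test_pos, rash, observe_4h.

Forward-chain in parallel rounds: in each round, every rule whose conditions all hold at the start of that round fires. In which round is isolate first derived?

Round 1: (2) [culture_positive :- o2_sat_low.]; (5) [order_xray :- rapid_test_pos, exposure_confirmed.]; (6) [fever_present :- followup_48h, o2_sat_low, age_over_65.]; (8) [notify_public_health :- hydration_advised.]; (10) [start_antiviral :- hydration_advised, age_over_65.]. Adds culture_positive, order_xray, fever_present, notify_public_health, start_antiviral.
Round 2: (7) [chest_pain :- rash, fever_present.]; (13) [cough :- fever_present, observe_4h, age_over_65.]; (14) [order_pcr :- start_antiviral, observe_4h, followup_48h.]. Adds chest_pain, cough, order_pcr.
Round 3: (1) [immunocompromised :- order_pcr, age_over_65.]; (4) [sore_throat :- cough.]; (11) [admit :- cough, hydration_advised.]. Adds immunocompromised, sore_throat, admit.
Round 4: (3) [isolate :- immunocompromised, cough.]. Adds isolate.
isolate first appears in round 4.

4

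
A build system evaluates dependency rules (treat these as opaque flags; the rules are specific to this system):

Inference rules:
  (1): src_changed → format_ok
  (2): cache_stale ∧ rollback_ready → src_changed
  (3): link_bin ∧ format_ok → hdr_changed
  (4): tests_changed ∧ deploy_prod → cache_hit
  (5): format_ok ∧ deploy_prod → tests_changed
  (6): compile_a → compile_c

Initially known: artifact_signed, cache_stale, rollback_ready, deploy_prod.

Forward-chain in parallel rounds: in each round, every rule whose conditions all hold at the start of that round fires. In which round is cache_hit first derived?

[1] (2) [cache_stale ∧ rollback_ready → src_changed]. ⇒ new: src_changed.
[2] (1) [src_changed → format_ok]. ⇒ new: format_ok.
[3] (5) [format_ok ∧ deploy_prod → tests_changed]. ⇒ new: tests_changed.
[4] (4) [tests_changed ∧ deploy_prod → cache_hit]. ⇒ new: cache_hit.
cache_hit first appears in round 4.

4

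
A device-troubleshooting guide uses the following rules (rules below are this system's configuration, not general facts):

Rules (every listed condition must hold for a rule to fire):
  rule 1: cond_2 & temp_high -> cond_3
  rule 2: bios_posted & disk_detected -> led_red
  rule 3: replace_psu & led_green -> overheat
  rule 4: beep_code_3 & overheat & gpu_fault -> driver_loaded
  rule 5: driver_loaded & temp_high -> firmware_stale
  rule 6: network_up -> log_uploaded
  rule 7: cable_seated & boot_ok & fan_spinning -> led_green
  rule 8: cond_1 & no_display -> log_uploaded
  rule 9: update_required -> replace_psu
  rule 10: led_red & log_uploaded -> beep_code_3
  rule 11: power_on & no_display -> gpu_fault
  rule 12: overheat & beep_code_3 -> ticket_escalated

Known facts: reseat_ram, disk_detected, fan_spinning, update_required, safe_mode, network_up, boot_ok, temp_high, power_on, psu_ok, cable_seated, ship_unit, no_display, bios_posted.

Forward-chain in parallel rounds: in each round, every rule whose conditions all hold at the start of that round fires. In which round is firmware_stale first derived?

Round 1 fires rule 2, rule 6, rule 7, rule 9, rule 11, giving led_red, log_uploaded, led_green, replace_psu, gpu_fault.
Round 2 fires rule 3, rule 10, giving overheat, beep_code_3.
Round 3 fires rule 4, rule 12, giving driver_loaded, ticket_escalated.
Round 4 fires rule 5, giving firmware_stale.
firmware_stale first appears in round 4.

4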